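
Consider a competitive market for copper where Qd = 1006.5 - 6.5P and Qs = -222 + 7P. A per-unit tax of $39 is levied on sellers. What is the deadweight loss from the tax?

Pre-tax equilibrium: P* = 91, Q* = 415.
Tax on sellers shifts supply to Qs = -222 + 7(P − 39) = -495 + 7P.
1006.5 - 6.5P = -495 + 7P gives buyer price Pb = 1001/9; sellers receive Ps = 1001/9 − 39 = 650/9.
New quantity: Q = 1006.5 − 6.5(1001/9) = 2552/9.
DWL = ½ × 39 × (415 − 2552/9) = 15379/6.

Deadweight loss = 15379/6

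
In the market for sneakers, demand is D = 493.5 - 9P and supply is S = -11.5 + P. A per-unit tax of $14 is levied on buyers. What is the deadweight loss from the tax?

Deadweight loss = 88.2

Pre-tax equilibrium: P* = 50.5, Q* = 39.
Tax on buyers shifts demand to D = 493.5 − 9(P + 14) = 367.5 - 9P.
367.5 - 9P = -11.5 + P gives seller price Ps = 37.9; buyers pay Pb = 37.9 + 14 = 51.9.
New quantity: Q = 493.5 − 9(51.9) = 26.4.
DWL = ½ × 14 × (39 − 26.4) = 88.2.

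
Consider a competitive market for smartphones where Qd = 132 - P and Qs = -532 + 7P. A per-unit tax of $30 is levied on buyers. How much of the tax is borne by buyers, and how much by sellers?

Buyers bear $26.25, sellers bear $3.75

Pre-tax equilibrium: P* = 83, Q* = 49.
Tax on buyers shifts demand to Qd = 132 − 1(P + 30) = 102 - P.
102 - P = -532 + 7P gives seller price Ps = 79.25; buyers pay Pb = 79.25 + 30 = 109.25.
New quantity: Q = 132 − 1(109.25) = 22.75.
Buyer burden = 109.25 − 83 = 26.25; seller burden = 83 − 79.25 = 3.75.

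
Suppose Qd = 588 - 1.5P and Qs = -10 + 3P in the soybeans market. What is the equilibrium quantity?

Q* = 1166/3

Set Qd = Qs: 588 - 1.5P = -10 + 3P.
598 = 4.5P, so P* = 1196/9.
Q* = 588 − 1.5(1196/9) = 1166/3.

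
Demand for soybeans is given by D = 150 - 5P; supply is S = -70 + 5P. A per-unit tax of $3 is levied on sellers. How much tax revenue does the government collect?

Tax revenue = 97.5

Pre-tax equilibrium: P* = 22, Q* = 40.
Tax on sellers shifts supply to S = -70 + 5(P − 3) = -85 + 5P.
150 - 5P = -85 + 5P gives buyer price Pb = 23.5; sellers receive Ps = 23.5 − 3 = 20.5.
New quantity: Q = 150 − 5(23.5) = 32.5.
Revenue = 3 × 32.5 = 97.5.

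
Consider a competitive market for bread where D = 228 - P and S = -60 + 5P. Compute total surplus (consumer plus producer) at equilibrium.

Total surplus = 19440

Equilibrium: 228 - P = -60 + 5P gives P* = 48, Q* = 180.
Demand choke price: P = 228; supply starts at P = 12.
CS = ½(228 − 48)(180) = 16200; PS = ½(48 − 12)(180) = 3240.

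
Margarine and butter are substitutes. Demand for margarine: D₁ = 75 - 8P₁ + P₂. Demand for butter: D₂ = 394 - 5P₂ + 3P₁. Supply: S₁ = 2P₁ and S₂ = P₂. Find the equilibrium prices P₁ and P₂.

Market 1: 75 - 8P₁ + P₂ = 2P₁ → 10P₁ - P₂ = 75.
Market 2: 6P₂ - 3P₁ = 394.
Eliminating P₂: 6×(1) + 1×(2) gives 57P₁ = 844, so P₁ = 844/57.
Back-substitute into (2): P₂ = (394 + 3×844/57) / 6 = 4165/57.

P₁ = 844/57, P₂ = 4165/57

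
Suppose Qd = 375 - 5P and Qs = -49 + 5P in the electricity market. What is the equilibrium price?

Set Qd = Qs: 375 - 5P = -49 + 5P.
424 = 10P, so P* = 42.4.
Q* = 375 − 5(42.4) = 163.

P* = 42.4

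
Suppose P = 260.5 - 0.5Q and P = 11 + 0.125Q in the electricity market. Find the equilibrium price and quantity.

P* = 60.9, Q* = 399.2

Set the two price expressions equal: 260.5 - 0.5Q = 11 + 0.125Q.
249.5 = 0.625Q, so Q* = 399.2.
P* = 260.5 − (0.5)(399.2) = 60.9.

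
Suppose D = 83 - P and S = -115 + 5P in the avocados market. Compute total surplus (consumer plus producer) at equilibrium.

Equilibrium: 83 - P = -115 + 5P gives P* = 33, Q* = 50.
Demand choke price: P = 83; supply starts at P = 23.
CS = ½(83 − 33)(50) = 1250; PS = ½(33 − 23)(50) = 250.

Total surplus = 1500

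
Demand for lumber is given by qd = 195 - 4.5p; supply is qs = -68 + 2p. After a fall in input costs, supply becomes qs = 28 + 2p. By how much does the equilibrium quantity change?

Original equilibrium: p* = 526/13, q* = 168/13.
New equilibrium: 195 - 4.5p = 28 + 2p, so 167 = 6.5p and p' = 334/13; q' = 195 − 4.5(334/13) = 1032/13.
Change in quantity: 1032/13 − 168/13 = 864/13.

Δq = 864/13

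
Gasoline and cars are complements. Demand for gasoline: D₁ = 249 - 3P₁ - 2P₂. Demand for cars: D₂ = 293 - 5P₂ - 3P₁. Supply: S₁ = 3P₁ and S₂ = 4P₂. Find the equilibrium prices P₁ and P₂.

P₁ = 1655/48, P₂ = 21.0625

Market 1: 249 - 3P₁ - 2P₂ = 3P₁ → 6P₁ + 2P₂ = 249.
Market 2: 9P₂ + 3P₁ = 293.
Eliminating P₂: 9×(1) − 2×(2) gives 48P₁ = 1655, so P₁ = 1655/48.
Back-substitute into (2): P₂ = (293 − 3×1655/48) / 9 = 21.0625.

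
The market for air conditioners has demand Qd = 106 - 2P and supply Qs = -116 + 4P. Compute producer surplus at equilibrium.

Equilibrium: 106 - 2P = -116 + 4P gives P* = 37, Q* = 32.
Supply starts at P = 29 (where Qs = 0).
PS = ½(37 − 29)(32) = 128.

Producer surplus = 128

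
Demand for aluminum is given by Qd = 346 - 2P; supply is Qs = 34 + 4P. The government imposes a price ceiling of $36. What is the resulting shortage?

Shortage = 96

Equilibrium price would be P* = 52, so the ceiling at 36 binds.
At P = 36: Qd = 346 − 2(36) = 274, Qs = 34 + 4(36) = 178.
Shortage = 274 − 178 = 96.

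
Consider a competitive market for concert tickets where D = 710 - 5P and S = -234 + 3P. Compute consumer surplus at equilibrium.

Consumer surplus = 1440

Equilibrium: 710 - 5P = -234 + 3P gives P* = 118, Q* = 120.
Demand choke price (D = 0): P = 142.
CS = ½(142 − 118)(120) = 1440.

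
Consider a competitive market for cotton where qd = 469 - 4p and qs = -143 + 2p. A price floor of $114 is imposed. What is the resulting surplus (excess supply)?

Surplus = 72

Equilibrium price would be p* = 102, so the floor at 114 binds.
At p = 114: qd = 13, qs = 85.
Surplus = 85 − 13 = 72.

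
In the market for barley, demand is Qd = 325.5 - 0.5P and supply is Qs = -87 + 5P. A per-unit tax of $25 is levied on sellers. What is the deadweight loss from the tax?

Pre-tax equilibrium: P* = 75, Q* = 288.
Tax on sellers shifts supply to Qs = -87 + 5(P − 25) = -212 + 5P.
325.5 - 0.5P = -212 + 5P gives buyer price Pb = 1075/11; sellers receive Ps = 1075/11 − 25 = 800/11.
New quantity: Q = 325.5 − 0.5(1075/11) = 3043/11.
DWL = ½ × 25 × (288 − 3043/11) = 3125/22.

Deadweight loss = 3125/22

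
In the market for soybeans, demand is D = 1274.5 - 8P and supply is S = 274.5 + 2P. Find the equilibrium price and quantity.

P* = 100, Q* = 474.5

Set D = S: 1274.5 - 8P = 274.5 + 2P.
1000 = 10P, so P* = 100.
Q* = 1274.5 − 8(100) = 474.5.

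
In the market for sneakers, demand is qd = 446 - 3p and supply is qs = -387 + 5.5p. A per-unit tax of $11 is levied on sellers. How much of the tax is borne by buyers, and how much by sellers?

Buyers bear 121/17, sellers bear 66/17

Pre-tax equilibrium: p* = 98, q* = 152.
Tax on sellers shifts supply to qs = -387 + 5.5(p − 11) = -447.5 + 5.5p.
446 - 3p = -447.5 + 5.5p gives buyer price pb = 1787/17; sellers receive ps = 1787/17 − 11 = 1600/17.
New quantity: q = 446 − 3(1787/17) = 2221/17.
Buyer burden = 1787/17 − 98 = 121/17; seller burden = 98 − 1600/17 = 66/17.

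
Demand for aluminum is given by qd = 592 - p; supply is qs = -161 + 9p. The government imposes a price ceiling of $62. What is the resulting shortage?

Equilibrium price would be p* = 75.3, so the ceiling at 62 binds.
At p = 62: qd = 592 − 1(62) = 530, qs = -161 + 9(62) = 397.
Shortage = 530 − 397 = 133.

Shortage = 133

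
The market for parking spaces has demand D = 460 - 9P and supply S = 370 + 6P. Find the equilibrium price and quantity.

P* = 6, Q* = 406

Set D = S: 460 - 9P = 370 + 6P.
90 = 15P, so P* = 6.
Q* = 460 − 9(6) = 406.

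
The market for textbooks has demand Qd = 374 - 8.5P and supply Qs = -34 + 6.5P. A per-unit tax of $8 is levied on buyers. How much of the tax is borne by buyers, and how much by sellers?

Pre-tax equilibrium: P* = 27.2, Q* = 142.8.
Tax on buyers shifts demand to Qd = 374 − 8.5(P + 8) = 306 - 8.5P.
306 - 8.5P = -34 + 6.5P gives seller price Ps = 68/3; buyers pay Pb = 68/3 + 8 = 92/3.
New quantity: Q = 374 − 8.5(92/3) = 340/3.
Buyer burden = 92/3 − 27.2 = 52/15; seller burden = 27.2 − 68/3 = 68/15.

Buyers bear 52/15, sellers bear 68/15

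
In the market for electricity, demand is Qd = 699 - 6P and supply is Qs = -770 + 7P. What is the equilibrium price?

Set Qd = Qs: 699 - 6P = -770 + 7P.
1469 = 13P, so P* = 113.
Q* = 699 − 6(113) = 21.

P* = 113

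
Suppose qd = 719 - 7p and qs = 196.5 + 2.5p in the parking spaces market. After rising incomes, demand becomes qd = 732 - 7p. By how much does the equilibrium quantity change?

Original equilibrium: p* = 55, q* = 334.
New equilibrium: 732 - 7p = 196.5 + 2.5p, so 535.5 = 9.5p and p' = 1071/19; q' = 732 − 7(1071/19) = 6411/19.
Change in quantity: 6411/19 − 334 = 65/19.

Δq = 65/19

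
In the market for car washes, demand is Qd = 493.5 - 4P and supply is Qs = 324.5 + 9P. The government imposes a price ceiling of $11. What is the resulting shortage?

Equilibrium price would be P* = 13, so the ceiling at 11 binds.
At P = 11: Qd = 493.5 − 4(11) = 449.5, Qs = 324.5 + 9(11) = 423.5.
Shortage = 449.5 − 423.5 = 26.

Shortage = 26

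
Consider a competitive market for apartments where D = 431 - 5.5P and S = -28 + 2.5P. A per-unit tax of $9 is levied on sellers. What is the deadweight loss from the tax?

Deadweight loss = 69.609375

Pre-tax equilibrium: P* = 57.375, Q* = 115.4375.
Tax on sellers shifts supply to S = -28 + 2.5(P − 9) = -50.5 + 2.5P.
431 - 5.5P = -50.5 + 2.5P gives buyer price Pb = 60.1875; sellers receive Ps = 60.1875 − 9 = 51.1875.
New quantity: Q = 431 − 5.5(60.1875) = 99.96875.
DWL = ½ × 9 × (115.4375 − 99.96875) = 69.609375.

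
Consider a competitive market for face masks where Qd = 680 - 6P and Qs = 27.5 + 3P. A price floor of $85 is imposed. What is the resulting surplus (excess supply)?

Equilibrium price would be P* = 72.5, so the floor at 85 binds.
At P = 85: Qd = 170, Qs = 282.5.
Surplus = 282.5 − 170 = 112.5.

Surplus = 112.5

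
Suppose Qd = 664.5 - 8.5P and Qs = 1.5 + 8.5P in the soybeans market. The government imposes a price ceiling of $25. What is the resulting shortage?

Equilibrium price would be P* = 39, so the ceiling at 25 binds.
At P = 25: Qd = 664.5 − 8.5(25) = 452, Qs = 1.5 + 8.5(25) = 214.
Shortage = 452 − 214 = 238.

Shortage = 238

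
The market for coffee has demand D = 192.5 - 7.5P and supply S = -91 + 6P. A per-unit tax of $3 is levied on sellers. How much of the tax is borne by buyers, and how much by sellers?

Pre-tax equilibrium: P* = 21, Q* = 35.
Tax on sellers shifts supply to S = -91 + 6(P − 3) = -109 + 6P.
192.5 - 7.5P = -109 + 6P gives buyer price Pb = 67/3; sellers receive Ps = 67/3 − 3 = 58/3.
New quantity: Q = 192.5 − 7.5(67/3) = 25.
Buyer burden = 67/3 − 21 = 4/3; seller burden = 21 − 58/3 = 5/3.

Buyers bear 4/3, sellers bear 5/3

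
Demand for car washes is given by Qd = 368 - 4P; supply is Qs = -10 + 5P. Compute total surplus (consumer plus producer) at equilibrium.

Equilibrium: 368 - 4P = -10 + 5P gives P* = 42, Q* = 200.
Demand choke price: P = 92; supply starts at P = 2.
CS = ½(92 − 42)(200) = 5000; PS = ½(42 − 2)(200) = 4000.

Total surplus = 9000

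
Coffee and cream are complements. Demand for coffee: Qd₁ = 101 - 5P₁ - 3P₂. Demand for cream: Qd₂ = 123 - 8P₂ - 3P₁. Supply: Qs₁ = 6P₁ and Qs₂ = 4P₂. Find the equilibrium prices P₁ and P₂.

Market 1: 101 - 5P₁ - 3P₂ = 6P₁ → 11P₁ + 3P₂ = 101.
Market 2: 12P₂ + 3P₁ = 123.
Eliminating P₂: 12×(1) − 3×(2) gives 123P₁ = 843, so P₁ = 281/41.
Back-substitute into (2): P₂ = (123 − 3×281/41) / 12 = 350/41.

P₁ = 281/41, P₂ = 350/41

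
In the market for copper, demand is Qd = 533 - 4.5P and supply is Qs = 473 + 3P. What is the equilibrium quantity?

Q* = 497

Set Qd = Qs: 533 - 4.5P = 473 + 3P.
60 = 7.5P, so P* = 8.
Q* = 533 − 4.5(8) = 497.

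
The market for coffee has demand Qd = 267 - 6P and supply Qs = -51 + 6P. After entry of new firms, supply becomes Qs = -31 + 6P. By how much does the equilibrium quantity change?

ΔQ = 10

Original equilibrium: P* = 26.5, Q* = 108.
New equilibrium: 267 - 6P = -31 + 6P, so 298 = 12P and P' = 149/6; Q' = 267 − 6(149/6) = 118.
Change in quantity: 118 − 108 = 10.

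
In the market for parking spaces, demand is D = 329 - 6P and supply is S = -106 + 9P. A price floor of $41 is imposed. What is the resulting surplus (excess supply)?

Equilibrium price would be P* = 29, so the floor at 41 binds.
At P = 41: D = 83, S = 263.
Surplus = 263 − 83 = 180.

Surplus = 180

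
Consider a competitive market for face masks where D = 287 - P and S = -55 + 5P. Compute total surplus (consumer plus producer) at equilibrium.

Equilibrium: 287 - P = -55 + 5P gives P* = 57, Q* = 230.
Demand choke price: P = 287; supply starts at P = 11.
CS = ½(287 − 57)(230) = 26450; PS = ½(57 − 11)(230) = 5290.

Total surplus = 31740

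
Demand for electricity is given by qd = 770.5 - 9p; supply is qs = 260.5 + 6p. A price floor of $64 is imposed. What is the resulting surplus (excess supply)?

Equilibrium price would be p* = 34, so the floor at 64 binds.
At p = 64: qd = 194.5, qs = 644.5.
Surplus = 644.5 − 194.5 = 450.

Surplus = 450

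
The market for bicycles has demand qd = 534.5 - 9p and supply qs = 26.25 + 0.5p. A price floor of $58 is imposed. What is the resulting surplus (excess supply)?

Equilibrium price would be p* = 53.5, so the floor at 58 binds.
At p = 58: qd = 12.5, qs = 55.25.
Surplus = 55.25 − 12.5 = 42.75.

Surplus = 42.75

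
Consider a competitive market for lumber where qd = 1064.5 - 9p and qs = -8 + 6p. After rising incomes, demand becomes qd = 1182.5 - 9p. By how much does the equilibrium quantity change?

Δq = 47.2

Original equilibrium: p* = 71.5, q* = 421.
New equilibrium: 1182.5 - 9p = -8 + 6p, so 1190.5 = 15p and p' = 2381/30; q' = 1182.5 − 9(2381/30) = 468.2.
Change in quantity: 468.2 − 421 = 47.2.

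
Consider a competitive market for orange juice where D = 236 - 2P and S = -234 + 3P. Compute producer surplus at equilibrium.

Equilibrium: 236 - 2P = -234 + 3P gives P* = 94, Q* = 48.
Supply starts at P = 78 (where S = 0).
PS = ½(94 − 78)(48) = 384.

Producer surplus = 384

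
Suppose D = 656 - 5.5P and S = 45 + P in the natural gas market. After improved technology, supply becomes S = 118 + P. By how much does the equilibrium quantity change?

Original equilibrium: P* = 94, Q* = 139.
New equilibrium: 656 - 5.5P = 118 + P, so 538 = 6.5P and P' = 1076/13; Q' = 656 − 5.5(1076/13) = 2610/13.
Change in quantity: 2610/13 − 139 = 803/13.

ΔQ = 803/13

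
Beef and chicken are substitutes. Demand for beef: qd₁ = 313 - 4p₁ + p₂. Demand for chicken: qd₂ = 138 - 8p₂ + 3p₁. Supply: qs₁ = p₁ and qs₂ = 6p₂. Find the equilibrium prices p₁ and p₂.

p₁ = 4520/67, p₂ = 1629/67

Market 1: 313 - 4p₁ + p₂ = p₁ → 5p₁ - p₂ = 313.
Market 2: 14p₂ - 3p₁ = 138.
Eliminating p₂: 14×(1) + 1×(2) gives 67p₁ = 4520, so p₁ = 4520/67.
Back-substitute into (2): p₂ = (138 + 3×4520/67) / 14 = 1629/67.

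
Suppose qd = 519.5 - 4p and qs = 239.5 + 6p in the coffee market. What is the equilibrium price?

Set qd = qs: 519.5 - 4p = 239.5 + 6p.
280 = 10p, so p* = 28.
q* = 519.5 − 4(28) = 407.5.

p* = 28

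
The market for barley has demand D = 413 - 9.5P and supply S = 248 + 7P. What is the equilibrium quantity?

Set D = S: 413 - 9.5P = 248 + 7P.
165 = 16.5P, so P* = 10.
Q* = 413 − 9.5(10) = 318.

Q* = 318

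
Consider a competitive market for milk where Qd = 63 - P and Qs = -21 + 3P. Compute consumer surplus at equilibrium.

Equilibrium: 63 - P = -21 + 3P gives P* = 21, Q* = 42.
Demand choke price (Qd = 0): P = 63.
CS = ½(63 − 21)(42) = 882.

Consumer surplus = 882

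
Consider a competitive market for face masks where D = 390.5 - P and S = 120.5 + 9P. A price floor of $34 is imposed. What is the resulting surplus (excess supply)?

Surplus = 70

Equilibrium price would be P* = 27, so the floor at 34 binds.
At P = 34: D = 356.5, S = 426.5.
Surplus = 426.5 − 356.5 = 70.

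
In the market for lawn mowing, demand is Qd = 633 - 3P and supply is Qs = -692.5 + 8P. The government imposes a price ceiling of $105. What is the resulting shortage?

Equilibrium price would be P* = 120.5, so the ceiling at 105 binds.
At P = 105: Qd = 633 − 3(105) = 318, Qs = -692.5 + 8(105) = 147.5.
Shortage = 318 − 147.5 = 170.5.

Shortage = 170.5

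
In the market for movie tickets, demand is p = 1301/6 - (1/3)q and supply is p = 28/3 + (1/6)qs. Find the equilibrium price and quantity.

p* = 78.5, q* = 415

Set the two price expressions equal: 1301/6 - (1/3)q = 28/3 + (1/6)q.
207.5 = 0.5q, so q* = 415.
p* = 1301/6 − (1/3)(415) = 78.5.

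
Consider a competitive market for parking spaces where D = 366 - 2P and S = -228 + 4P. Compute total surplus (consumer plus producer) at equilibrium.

Total surplus = 10584

Equilibrium: 366 - 2P = -228 + 4P gives P* = 99, Q* = 168.
Demand choke price: P = 183; supply starts at P = 57.
CS = ½(183 − 99)(168) = 7056; PS = ½(99 − 57)(168) = 3528.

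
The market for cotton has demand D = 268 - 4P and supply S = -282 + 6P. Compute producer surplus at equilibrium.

Equilibrium: 268 - 4P = -282 + 6P gives P* = 55, Q* = 48.
Supply starts at P = 47 (where S = 0).
PS = ½(55 − 47)(48) = 192.

Producer surplus = 192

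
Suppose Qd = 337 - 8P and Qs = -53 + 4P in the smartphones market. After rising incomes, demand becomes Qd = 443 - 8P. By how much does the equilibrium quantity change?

Original equilibrium: P* = 32.5, Q* = 77.
New equilibrium: 443 - 8P = -53 + 4P, so 496 = 12P and P' = 124/3; Q' = 443 − 8(124/3) = 337/3.
Change in quantity: 337/3 − 77 = 106/3.

ΔQ = 106/3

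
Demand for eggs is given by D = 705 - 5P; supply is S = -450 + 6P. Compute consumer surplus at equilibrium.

Equilibrium: 705 - 5P = -450 + 6P gives P* = 105, Q* = 180.
Demand choke price (D = 0): P = 141.
CS = ½(141 − 105)(180) = 3240.

Consumer surplus = 3240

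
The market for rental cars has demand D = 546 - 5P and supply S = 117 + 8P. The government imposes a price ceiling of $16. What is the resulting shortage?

Equilibrium price would be P* = 33, so the ceiling at 16 binds.
At P = 16: D = 546 − 5(16) = 466, S = 117 + 8(16) = 245.
Shortage = 466 − 245 = 221.

Shortage = 221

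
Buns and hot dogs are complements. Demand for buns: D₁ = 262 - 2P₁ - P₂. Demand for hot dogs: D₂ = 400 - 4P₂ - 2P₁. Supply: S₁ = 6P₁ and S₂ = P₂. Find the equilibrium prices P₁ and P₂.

Market 1: 262 - 2P₁ - P₂ = 6P₁ → 8P₁ + P₂ = 262.
Market 2: 5P₂ + 2P₁ = 400.
Eliminating P₂: 5×(1) − 1×(2) gives 38P₁ = 910, so P₁ = 455/19.
Back-substitute into (2): P₂ = (400 − 2×455/19) / 5 = 1338/19.

P₁ = 455/19, P₂ = 1338/19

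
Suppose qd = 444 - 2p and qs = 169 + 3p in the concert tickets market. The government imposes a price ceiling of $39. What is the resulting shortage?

Shortage = 80

Equilibrium price would be p* = 55, so the ceiling at 39 binds.
At p = 39: qd = 444 − 2(39) = 366, qs = 169 + 3(39) = 286.
Shortage = 366 − 286 = 80.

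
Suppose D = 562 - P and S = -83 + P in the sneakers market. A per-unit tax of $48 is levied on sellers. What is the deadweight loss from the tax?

Deadweight loss = 576

Pre-tax equilibrium: P* = 322.5, Q* = 239.5.
Tax on sellers shifts supply to S = -83 + 1(P − 48) = -131 + P.
562 - P = -131 + P gives buyer price Pb = 346.5; sellers receive Ps = 346.5 − 48 = 298.5.
New quantity: Q = 562 − 1(346.5) = 215.5.
DWL = ½ × 48 × (239.5 − 215.5) = 576.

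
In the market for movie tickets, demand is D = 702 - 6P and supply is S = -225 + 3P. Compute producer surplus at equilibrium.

Producer surplus = 1176

Equilibrium: 702 - 6P = -225 + 3P gives P* = 103, Q* = 84.
Supply starts at P = 75 (where S = 0).
PS = ½(103 − 75)(84) = 1176.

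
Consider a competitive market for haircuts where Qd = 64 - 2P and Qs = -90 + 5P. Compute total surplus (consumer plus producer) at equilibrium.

Equilibrium: 64 - 2P = -90 + 5P gives P* = 22, Q* = 20.
Demand choke price: P = 32; supply starts at P = 18.
CS = ½(32 − 22)(20) = 100; PS = ½(22 − 18)(20) = 40.

Total surplus = 140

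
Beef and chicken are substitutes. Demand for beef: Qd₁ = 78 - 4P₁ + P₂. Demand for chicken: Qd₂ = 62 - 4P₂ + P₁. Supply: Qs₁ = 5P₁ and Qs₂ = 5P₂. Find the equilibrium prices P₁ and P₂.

P₁ = 9.55, P₂ = 7.95

Market 1: 78 - 4P₁ + P₂ = 5P₁ → 9P₁ - P₂ = 78.
Market 2: 9P₂ - P₁ = 62.
Eliminating P₂: 9×(1) + 1×(2) gives 80P₁ = 764, so P₁ = 9.55.
Back-substitute into (2): P₂ = (62 + 1×9.55) / 9 = 7.95.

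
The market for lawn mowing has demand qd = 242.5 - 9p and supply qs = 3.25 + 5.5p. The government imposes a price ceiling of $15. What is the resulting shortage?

Equilibrium price would be p* = 16.5, so the ceiling at 15 binds.
At p = 15: qd = 242.5 − 9(15) = 107.5, qs = 3.25 + 5.5(15) = 85.75.
Shortage = 107.5 − 85.75 = 21.75.

Shortage = 21.75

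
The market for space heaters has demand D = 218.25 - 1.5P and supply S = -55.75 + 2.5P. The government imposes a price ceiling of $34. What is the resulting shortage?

Equilibrium price would be P* = 68.5, so the ceiling at 34 binds.
At P = 34: D = 218.25 − 1.5(34) = 167.25, S = -55.75 + 2.5(34) = 29.25.
Shortage = 167.25 − 29.25 = 138.

Shortage = 138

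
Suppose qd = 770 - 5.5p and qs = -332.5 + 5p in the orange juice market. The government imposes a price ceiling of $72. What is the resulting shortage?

Shortage = 346.5

Equilibrium price would be p* = 105, so the ceiling at 72 binds.
At p = 72: qd = 770 − 5.5(72) = 374, qs = -332.5 + 5(72) = 27.5.
Shortage = 374 − 27.5 = 346.5.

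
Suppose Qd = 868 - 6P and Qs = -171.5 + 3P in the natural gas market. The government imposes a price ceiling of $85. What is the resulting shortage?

Shortage = 274.5

Equilibrium price would be P* = 115.5, so the ceiling at 85 binds.
At P = 85: Qd = 868 − 6(85) = 358, Qs = -171.5 + 3(85) = 83.5.
Shortage = 358 − 83.5 = 274.5.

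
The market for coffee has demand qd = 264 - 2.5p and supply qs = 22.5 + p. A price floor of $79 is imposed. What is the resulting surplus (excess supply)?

Surplus = 35

Equilibrium price would be p* = 69, so the floor at 79 binds.
At p = 79: qd = 66.5, qs = 101.5.
Surplus = 101.5 − 66.5 = 35.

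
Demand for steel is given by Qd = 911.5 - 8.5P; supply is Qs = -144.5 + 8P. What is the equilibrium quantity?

Q* = 367.5

Set Qd = Qs: 911.5 - 8.5P = -144.5 + 8P.
1056 = 16.5P, so P* = 64.
Q* = 911.5 − 8.5(64) = 367.5.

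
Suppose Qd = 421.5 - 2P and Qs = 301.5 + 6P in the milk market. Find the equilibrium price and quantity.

P* = 15, Q* = 391.5

Set Qd = Qs: 421.5 - 2P = 301.5 + 6P.
120 = 8P, so P* = 15.
Q* = 421.5 − 2(15) = 391.5.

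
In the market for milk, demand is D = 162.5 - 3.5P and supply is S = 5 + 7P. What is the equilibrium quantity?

Set D = S: 162.5 - 3.5P = 5 + 7P.
157.5 = 10.5P, so P* = 15.
Q* = 162.5 − 3.5(15) = 110.

Q* = 110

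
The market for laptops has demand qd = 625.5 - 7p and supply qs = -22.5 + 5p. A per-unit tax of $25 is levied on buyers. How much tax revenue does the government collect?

Tax revenue = 52375/12

Pre-tax equilibrium: p* = 54, q* = 247.5.
Tax on buyers shifts demand to qd = 625.5 − 7(p + 25) = 450.5 - 7p.
450.5 - 7p = -22.5 + 5p gives seller price ps = 473/12; buyers pay pb = 473/12 + 25 = 773/12.
New quantity: q = 625.5 − 7(773/12) = 2095/12.
Revenue = 25 × 2095/12 = 52375/12.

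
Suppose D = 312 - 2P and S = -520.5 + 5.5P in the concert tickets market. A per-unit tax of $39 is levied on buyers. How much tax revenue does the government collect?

Pre-tax equilibrium: P* = 111, Q* = 90.
Tax on buyers shifts demand to D = 312 − 2(P + 39) = 234 - 2P.
234 - 2P = -520.5 + 5.5P gives seller price Ps = 100.6; buyers pay Pb = 100.6 + 39 = 139.6.
New quantity: Q = 312 − 2(139.6) = 32.8.
Revenue = 39 × 32.8 = 1279.2.

Tax revenue = 1279.2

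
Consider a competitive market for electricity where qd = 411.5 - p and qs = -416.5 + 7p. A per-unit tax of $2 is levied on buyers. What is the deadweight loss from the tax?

Deadweight loss = 1.75

Pre-tax equilibrium: p* = 103.5, q* = 308.
Tax on buyers shifts demand to qd = 411.5 − 1(p + 2) = 409.5 - p.
409.5 - p = -416.5 + 7p gives seller price ps = 103.25; buyers pay pb = 103.25 + 2 = 105.25.
New quantity: q = 411.5 − 1(105.25) = 306.25.
DWL = ½ × 2 × (308 − 306.25) = 1.75.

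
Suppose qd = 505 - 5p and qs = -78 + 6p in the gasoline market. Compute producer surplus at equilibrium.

Producer surplus = 4800

Equilibrium: 505 - 5p = -78 + 6p gives p* = 53, q* = 240.
Supply starts at p = 13 (where qs = 0).
PS = ½(53 − 13)(240) = 4800.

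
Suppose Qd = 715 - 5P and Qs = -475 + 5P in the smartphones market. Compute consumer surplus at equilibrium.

Equilibrium: 715 - 5P = -475 + 5P gives P* = 119, Q* = 120.
Demand choke price (Qd = 0): P = 143.
CS = ½(143 − 119)(120) = 1440.

Consumer surplus = 1440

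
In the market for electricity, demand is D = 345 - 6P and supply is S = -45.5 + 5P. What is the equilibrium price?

P* = 35.5

Set D = S: 345 - 6P = -45.5 + 5P.
390.5 = 11P, so P* = 35.5.
Q* = 345 − 6(35.5) = 132.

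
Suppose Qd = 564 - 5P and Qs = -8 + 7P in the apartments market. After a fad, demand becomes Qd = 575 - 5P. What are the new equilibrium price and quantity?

P' = 583/12, Q' = 3985/12

Original equilibrium: P* = 143/3, Q* = 977/3.
New equilibrium: 575 - 5P = -8 + 7P, so 583 = 12P and P' = 583/12; Q' = 575 − 5(583/12) = 3985/12.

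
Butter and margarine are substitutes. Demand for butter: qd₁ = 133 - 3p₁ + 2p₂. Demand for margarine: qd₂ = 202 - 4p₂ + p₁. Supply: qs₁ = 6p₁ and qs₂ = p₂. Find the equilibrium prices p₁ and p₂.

Market 1: 133 - 3p₁ + 2p₂ = 6p₁ → 9p₁ - 2p₂ = 133.
Market 2: 5p₂ - p₁ = 202.
Eliminating p₂: 5×(1) + 2×(2) gives 43p₁ = 1069, so p₁ = 1069/43.
Back-substitute into (2): p₂ = (202 + 1×1069/43) / 5 = 1951/43.

p₁ = 1069/43, p₂ = 1951/43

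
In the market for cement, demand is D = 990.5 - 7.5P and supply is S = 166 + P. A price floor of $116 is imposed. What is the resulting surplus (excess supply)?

Equilibrium price would be P* = 97, so the floor at 116 binds.
At P = 116: D = 120.5, S = 282.
Surplus = 282 − 120.5 = 161.5.

Surplus = 161.5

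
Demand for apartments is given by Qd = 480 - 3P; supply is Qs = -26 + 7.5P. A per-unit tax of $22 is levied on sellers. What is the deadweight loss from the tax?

Pre-tax equilibrium: P* = 1012/21, Q* = 2348/7.
Tax on sellers shifts supply to Qs = -26 + 7.5(P − 22) = -191 + 7.5P.
480 - 3P = -191 + 7.5P gives buyer price Pb = 1342/21; sellers receive Ps = 1342/21 − 22 = 880/21.
New quantity: Q = 480 − 3(1342/21) = 2018/7.
DWL = ½ × 22 × (2348/7 − 2018/7) = 3630/7.

Deadweight loss = 3630/7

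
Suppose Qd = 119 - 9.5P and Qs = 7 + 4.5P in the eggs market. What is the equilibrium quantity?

Q* = 43

Set Qd = Qs: 119 - 9.5P = 7 + 4.5P.
112 = 14P, so P* = 8.
Q* = 119 − 9.5(8) = 43.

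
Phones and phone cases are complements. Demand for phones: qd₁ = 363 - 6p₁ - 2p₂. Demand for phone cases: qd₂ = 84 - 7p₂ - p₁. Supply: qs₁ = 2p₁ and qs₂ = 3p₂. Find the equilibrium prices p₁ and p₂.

p₁ = 577/13, p₂ = 103/26

Market 1: 363 - 6p₁ - 2p₂ = 2p₁ → 8p₁ + 2p₂ = 363.
Market 2: 10p₂ + p₁ = 84.
Eliminating p₂: 10×(1) − 2×(2) gives 78p₁ = 3462, so p₁ = 577/13.
Back-substitute into (2): p₂ = (84 − 1×577/13) / 10 = 103/26.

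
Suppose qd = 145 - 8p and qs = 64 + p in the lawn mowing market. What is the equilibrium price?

p* = 9

Set qd = qs: 145 - 8p = 64 + p.
81 = 9p, so p* = 9.
q* = 145 − 8(9) = 73.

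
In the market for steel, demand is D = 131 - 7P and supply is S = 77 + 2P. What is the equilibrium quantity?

Q* = 89

Set D = S: 131 - 7P = 77 + 2P.
54 = 9P, so P* = 6.
Q* = 131 − 7(6) = 89.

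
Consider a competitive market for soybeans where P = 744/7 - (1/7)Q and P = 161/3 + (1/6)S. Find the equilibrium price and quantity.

Set the two price expressions equal: 744/7 - (1/7)Q = 161/3 + (1/6)Q.
1105/21 = (13/42)Q, so Q* = 170.
P* = 744/7 − (1/7)(170) = 82.

P* = 82, Q* = 170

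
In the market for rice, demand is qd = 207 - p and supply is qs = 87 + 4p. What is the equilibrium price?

p* = 24

Set qd = qs: 207 - p = 87 + 4p.
120 = 5p, so p* = 24.
q* = 207 − 1(24) = 183.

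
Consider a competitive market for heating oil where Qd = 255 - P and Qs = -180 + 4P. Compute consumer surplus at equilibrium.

Equilibrium: 255 - P = -180 + 4P gives P* = 87, Q* = 168.
Demand choke price (Qd = 0): P = 255.
CS = ½(255 − 87)(168) = 14112.

Consumer surplus = 14112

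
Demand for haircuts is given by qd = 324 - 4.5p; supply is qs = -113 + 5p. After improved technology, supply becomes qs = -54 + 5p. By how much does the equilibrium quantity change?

Original equilibrium: p* = 46, q* = 117.
New equilibrium: 324 - 4.5p = -54 + 5p, so 378 = 9.5p and p' = 756/19; q' = 324 − 4.5(756/19) = 2754/19.
Change in quantity: 2754/19 − 117 = 531/19.

Δq = 531/19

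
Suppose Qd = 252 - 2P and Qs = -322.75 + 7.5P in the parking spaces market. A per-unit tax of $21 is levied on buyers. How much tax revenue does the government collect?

Pre-tax equilibrium: P* = 60.5, Q* = 131.
Tax on buyers shifts demand to Qd = 252 − 2(P + 21) = 210 - 2P.
210 - 2P = -322.75 + 7.5P gives seller price Ps = 2131/38; buyers pay Pb = 2131/38 + 21 = 2929/38.
New quantity: Q = 252 − 2(2929/38) = 1859/19.
Revenue = 21 × 1859/19 = 39039/19.

Tax revenue = 39039/19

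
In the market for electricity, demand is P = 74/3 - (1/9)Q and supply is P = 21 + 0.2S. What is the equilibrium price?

Set the two price expressions equal: 74/3 - (1/9)Q = 21 + 0.2Q.
11/3 = (14/45)Q, so Q* = 165/14.
P* = 74/3 − (1/9)(165/14) = 327/14.

P* = 327/14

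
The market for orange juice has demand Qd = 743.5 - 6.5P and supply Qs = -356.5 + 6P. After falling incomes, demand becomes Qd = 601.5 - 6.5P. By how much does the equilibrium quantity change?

ΔQ = -68.16

Original equilibrium: P* = 88, Q* = 171.5.
New equilibrium: 601.5 - 6.5P = -356.5 + 6P, so 958 = 12.5P and P' = 76.64; Q' = 601.5 − 6.5(76.64) = 103.34.
Change in quantity: 103.34 − 171.5 = -68.16.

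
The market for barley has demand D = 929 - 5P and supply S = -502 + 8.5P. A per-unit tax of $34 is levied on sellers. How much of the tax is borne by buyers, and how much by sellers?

Pre-tax equilibrium: P* = 106, Q* = 399.
Tax on sellers shifts supply to S = -502 + 8.5(P − 34) = -791 + 8.5P.
929 - 5P = -791 + 8.5P gives buyer price Pb = 3440/27; sellers receive Ps = 3440/27 − 34 = 2522/27.
New quantity: Q = 929 − 5(3440/27) = 7883/27.
Buyer burden = 3440/27 − 106 = 578/27; seller burden = 106 − 2522/27 = 340/27.

Buyers bear 578/27, sellers bear 340/27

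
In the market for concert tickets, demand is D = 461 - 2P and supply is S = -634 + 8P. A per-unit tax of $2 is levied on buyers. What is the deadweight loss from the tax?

Deadweight loss = 3.2

Pre-tax equilibrium: P* = 109.5, Q* = 242.
Tax on buyers shifts demand to D = 461 − 2(P + 2) = 457 - 2P.
457 - 2P = -634 + 8P gives seller price Ps = 109.1; buyers pay Pb = 109.1 + 2 = 111.1.
New quantity: Q = 461 − 2(111.1) = 238.8.
DWL = ½ × 2 × (242 − 238.8) = 3.2.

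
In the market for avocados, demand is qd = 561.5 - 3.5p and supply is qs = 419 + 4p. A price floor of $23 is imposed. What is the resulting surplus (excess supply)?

Surplus = 30

Equilibrium price would be p* = 19, so the floor at 23 binds.
At p = 23: qd = 481, qs = 511.
Surplus = 511 − 481 = 30.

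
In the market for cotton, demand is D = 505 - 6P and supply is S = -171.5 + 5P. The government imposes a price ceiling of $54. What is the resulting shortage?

Equilibrium price would be P* = 61.5, so the ceiling at 54 binds.
At P = 54: D = 505 − 6(54) = 181, S = -171.5 + 5(54) = 98.5.
Shortage = 181 − 98.5 = 82.5.

Shortage = 82.5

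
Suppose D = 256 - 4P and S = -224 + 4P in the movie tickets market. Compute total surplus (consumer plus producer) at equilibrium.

Total surplus = 64

Equilibrium: 256 - 4P = -224 + 4P gives P* = 60, Q* = 16.
Demand choke price: P = 64; supply starts at P = 56.
CS = ½(64 − 60)(16) = 32; PS = ½(60 − 56)(16) = 32.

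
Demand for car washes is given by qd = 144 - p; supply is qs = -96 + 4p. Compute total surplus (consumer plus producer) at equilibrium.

Total surplus = 5760

Equilibrium: 144 - p = -96 + 4p gives p* = 48, q* = 96.
Demand choke price: p = 144; supply starts at p = 24.
CS = ½(144 − 48)(96) = 4608; PS = ½(48 − 24)(96) = 1152.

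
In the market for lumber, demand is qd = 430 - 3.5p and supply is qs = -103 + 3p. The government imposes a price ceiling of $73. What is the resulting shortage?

Equilibrium price would be p* = 82, so the ceiling at 73 binds.
At p = 73: qd = 430 − 3.5(73) = 174.5, qs = -103 + 3(73) = 116.
Shortage = 174.5 − 116 = 58.5.

Shortage = 58.5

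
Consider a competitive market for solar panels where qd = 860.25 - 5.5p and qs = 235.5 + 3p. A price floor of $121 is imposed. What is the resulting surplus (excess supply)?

Equilibrium price would be p* = 73.5, so the floor at 121 binds.
At p = 121: qd = 194.75, qs = 598.5.
Surplus = 598.5 − 194.75 = 403.75.

Surplus = 403.75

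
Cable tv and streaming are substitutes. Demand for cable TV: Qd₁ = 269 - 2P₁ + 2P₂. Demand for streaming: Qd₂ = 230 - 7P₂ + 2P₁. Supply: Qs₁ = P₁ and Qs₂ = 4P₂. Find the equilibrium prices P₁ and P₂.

Market 1: 269 - 2P₁ + 2P₂ = P₁ → 3P₁ - 2P₂ = 269.
Market 2: 11P₂ - 2P₁ = 230.
Eliminating P₂: 11×(1) + 2×(2) gives 29P₁ = 3419, so P₁ = 3419/29.
Back-substitute into (2): P₂ = (230 + 2×3419/29) / 11 = 1228/29.

P₁ = 3419/29, P₂ = 1228/29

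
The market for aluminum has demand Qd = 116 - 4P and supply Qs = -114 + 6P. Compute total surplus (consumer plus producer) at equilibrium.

Equilibrium: 116 - 4P = -114 + 6P gives P* = 23, Q* = 24.
Demand choke price: P = 29; supply starts at P = 19.
CS = ½(29 − 23)(24) = 72; PS = ½(23 − 19)(24) = 48.

Total surplus = 120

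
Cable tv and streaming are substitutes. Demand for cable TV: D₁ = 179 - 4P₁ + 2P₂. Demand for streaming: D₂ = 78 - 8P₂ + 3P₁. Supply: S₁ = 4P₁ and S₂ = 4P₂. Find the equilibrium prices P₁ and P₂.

P₁ = 25.6, P₂ = 12.9

Market 1: 179 - 4P₁ + 2P₂ = 4P₁ → 8P₁ - 2P₂ = 179.
Market 2: 12P₂ - 3P₁ = 78.
Eliminating P₂: 12×(1) + 2×(2) gives 90P₁ = 2304, so P₁ = 25.6.
Back-substitute into (2): P₂ = (78 + 3×25.6) / 12 = 12.9.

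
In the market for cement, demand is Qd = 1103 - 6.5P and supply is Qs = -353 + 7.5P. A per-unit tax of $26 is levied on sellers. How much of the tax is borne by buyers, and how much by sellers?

Buyers bear 195/14, sellers bear 169/14

Pre-tax equilibrium: P* = 104, Q* = 427.
Tax on sellers shifts supply to Qs = -353 + 7.5(P − 26) = -548 + 7.5P.
1103 - 6.5P = -548 + 7.5P gives buyer price Pb = 1651/14; sellers receive Ps = 1651/14 − 26 = 1287/14.
New quantity: Q = 1103 − 6.5(1651/14) = 9421/28.
Buyer burden = 1651/14 − 104 = 195/14; seller burden = 104 − 1287/14 = 169/14.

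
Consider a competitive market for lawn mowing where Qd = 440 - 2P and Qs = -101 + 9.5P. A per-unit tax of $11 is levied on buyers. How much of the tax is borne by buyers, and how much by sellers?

Buyers bear 209/23, sellers bear 44/23

Pre-tax equilibrium: P* = 1082/23, Q* = 7956/23.
Tax on buyers shifts demand to Qd = 440 − 2(P + 11) = 418 - 2P.
418 - 2P = -101 + 9.5P gives seller price Ps = 1038/23; buyers pay Pb = 1038/23 + 11 = 1291/23.
New quantity: Q = 440 − 2(1291/23) = 7538/23.
Buyer burden = 1291/23 − 1082/23 = 209/23; seller burden = 1082/23 − 1038/23 = 44/23.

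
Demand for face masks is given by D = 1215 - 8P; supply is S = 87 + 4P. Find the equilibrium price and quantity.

Set D = S: 1215 - 8P = 87 + 4P.
1128 = 12P, so P* = 94.
Q* = 1215 − 8(94) = 463.

P* = 94, Q* = 463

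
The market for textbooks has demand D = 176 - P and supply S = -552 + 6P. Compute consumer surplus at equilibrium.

Consumer surplus = 2592

Equilibrium: 176 - P = -552 + 6P gives P* = 104, Q* = 72.
Demand choke price (D = 0): P = 176.
CS = ½(176 − 104)(72) = 2592.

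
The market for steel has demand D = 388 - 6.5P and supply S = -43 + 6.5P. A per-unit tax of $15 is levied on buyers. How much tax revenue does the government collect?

Tax revenue = 1856.25

Pre-tax equilibrium: P* = 431/13, Q* = 172.5.
Tax on buyers shifts demand to D = 388 − 6.5(P + 15) = 290.5 - 6.5P.
290.5 - 6.5P = -43 + 6.5P gives seller price Ps = 667/26; buyers pay Pb = 667/26 + 15 = 1057/26.
New quantity: Q = 388 − 6.5(1057/26) = 123.75.
Revenue = 15 × 123.75 = 1856.25.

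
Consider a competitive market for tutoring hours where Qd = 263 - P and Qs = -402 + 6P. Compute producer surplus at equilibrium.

Equilibrium: 263 - P = -402 + 6P gives P* = 95, Q* = 168.
Supply starts at P = 67 (where Qs = 0).
PS = ½(95 − 67)(168) = 2352.

Producer surplus = 2352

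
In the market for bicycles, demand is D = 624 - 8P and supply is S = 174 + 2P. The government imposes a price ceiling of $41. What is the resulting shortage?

Equilibrium price would be P* = 45, so the ceiling at 41 binds.
At P = 41: D = 624 − 8(41) = 296, S = 174 + 2(41) = 256.
Shortage = 296 − 256 = 40.

Shortage = 40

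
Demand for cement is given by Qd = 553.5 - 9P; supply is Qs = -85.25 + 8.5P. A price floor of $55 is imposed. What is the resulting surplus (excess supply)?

Equilibrium price would be P* = 36.5, so the floor at 55 binds.
At P = 55: Qd = 58.5, Qs = 382.25.
Surplus = 382.25 − 58.5 = 323.75.

Surplus = 323.75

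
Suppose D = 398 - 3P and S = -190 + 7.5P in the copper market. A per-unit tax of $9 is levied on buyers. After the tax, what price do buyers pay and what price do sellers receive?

Buyers pay 437/7, sellers receive 374/7

Pre-tax equilibrium: P* = 56, Q* = 230.
Tax on buyers shifts demand to D = 398 − 3(P + 9) = 371 - 3P.
371 - 3P = -190 + 7.5P gives seller price Ps = 374/7; buyers pay Pb = 374/7 + 9 = 437/7.
New quantity: Q = 398 − 3(437/7) = 1475/7.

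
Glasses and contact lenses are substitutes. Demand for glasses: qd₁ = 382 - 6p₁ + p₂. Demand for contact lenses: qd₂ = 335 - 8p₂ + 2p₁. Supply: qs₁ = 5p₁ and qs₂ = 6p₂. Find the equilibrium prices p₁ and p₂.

p₁ = 5683/152, p₂ = 4449/152

Market 1: 382 - 6p₁ + p₂ = 5p₁ → 11p₁ - p₂ = 382.
Market 2: 14p₂ - 2p₁ = 335.
Eliminating p₂: 14×(1) + 1×(2) gives 152p₁ = 5683, so p₁ = 5683/152.
Back-substitute into (2): p₂ = (335 + 2×5683/152) / 14 = 4449/152.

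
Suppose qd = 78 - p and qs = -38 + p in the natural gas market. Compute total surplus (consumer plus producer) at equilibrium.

Total surplus = 400

Equilibrium: 78 - p = -38 + p gives p* = 58, q* = 20.
Demand choke price: p = 78; supply starts at p = 38.
CS = ½(78 − 58)(20) = 200; PS = ½(58 − 38)(20) = 200.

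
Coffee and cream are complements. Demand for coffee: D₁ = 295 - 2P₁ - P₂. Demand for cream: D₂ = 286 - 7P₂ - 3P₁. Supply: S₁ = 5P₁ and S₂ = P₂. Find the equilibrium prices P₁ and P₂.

P₁ = 2074/53, P₂ = 1117/53

Market 1: 295 - 2P₁ - P₂ = 5P₁ → 7P₁ + P₂ = 295.
Market 2: 8P₂ + 3P₁ = 286.
Eliminating P₂: 8×(1) − 1×(2) gives 53P₁ = 2074, so P₁ = 2074/53.
Back-substitute into (2): P₂ = (286 − 3×2074/53) / 8 = 1117/53.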